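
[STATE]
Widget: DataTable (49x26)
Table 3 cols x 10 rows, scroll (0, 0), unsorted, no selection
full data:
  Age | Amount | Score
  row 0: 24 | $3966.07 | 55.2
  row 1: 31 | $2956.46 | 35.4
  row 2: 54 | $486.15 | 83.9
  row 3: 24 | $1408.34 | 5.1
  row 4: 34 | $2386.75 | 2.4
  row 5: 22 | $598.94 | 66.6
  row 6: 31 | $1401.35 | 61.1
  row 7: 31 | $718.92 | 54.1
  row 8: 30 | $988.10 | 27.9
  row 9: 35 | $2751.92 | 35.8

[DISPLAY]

Age│Amount  │Score                               
───┼────────┼─────                               
24 │$3966.07│55.2                                
31 │$2956.46│35.4                                
54 │$486.15 │83.9                                
24 │$1408.34│5.1                                 
34 │$2386.75│2.4                                 
22 │$598.94 │66.6                                
31 │$1401.35│61.1                                
31 │$718.92 │54.1                                
30 │$988.10 │27.9                                
35 │$2751.92│35.8                                
                                                 
                                                 
                                                 
                                                 
                                                 
                                                 
                                                 
                                                 
                                                 
                                                 
                                                 
                                                 
                                                 
                                                 


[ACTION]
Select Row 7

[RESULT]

Age│Amount  │Score                               
───┼────────┼─────                               
24 │$3966.07│55.2                                
31 │$2956.46│35.4                                
54 │$486.15 │83.9                                
24 │$1408.34│5.1                                 
34 │$2386.75│2.4                                 
22 │$598.94 │66.6                                
31 │$1401.35│61.1                                
>1 │$718.92 │54.1                                
30 │$988.10 │27.9                                
35 │$2751.92│35.8                                
                                                 
                                                 
                                                 
                                                 
                                                 
                                                 
                                                 
                                                 
                                                 
                                                 
                                                 
                                                 
                                                 
                                                 


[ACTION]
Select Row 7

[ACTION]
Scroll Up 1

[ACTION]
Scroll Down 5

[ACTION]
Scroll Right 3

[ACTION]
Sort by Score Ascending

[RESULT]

Age│Amount  │Scor▲                               
───┼────────┼─────                               
34 │$2386.75│2.4                                 
24 │$1408.34│5.1                                 
30 │$988.10 │27.9                                
31 │$2956.46│35.4                                
35 │$2751.92│35.8                                
31 │$718.92 │54.1                                
24 │$3966.07│55.2                                
>1 │$1401.35│61.1                                
22 │$598.94 │66.6                                
54 │$486.15 │83.9                                
                                                 
                                                 
                                                 
                                                 
                                                 
                                                 
                                                 
                                                 
                                                 
                                                 
                                                 
                                                 
                                                 
                                                 


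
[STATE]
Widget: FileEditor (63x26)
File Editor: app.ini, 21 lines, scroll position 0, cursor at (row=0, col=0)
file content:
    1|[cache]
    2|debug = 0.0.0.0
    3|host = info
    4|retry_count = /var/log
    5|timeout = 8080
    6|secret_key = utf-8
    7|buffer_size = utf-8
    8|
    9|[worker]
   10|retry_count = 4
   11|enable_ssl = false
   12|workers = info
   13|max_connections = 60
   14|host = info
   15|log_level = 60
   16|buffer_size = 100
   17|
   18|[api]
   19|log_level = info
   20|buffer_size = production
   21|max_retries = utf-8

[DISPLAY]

█cache]                                                       ▲
debug = 0.0.0.0                                               █
host = info                                                   ░
retry_count = /var/log                                        ░
timeout = 8080                                                ░
secret_key = utf-8                                            ░
buffer_size = utf-8                                           ░
                                                              ░
[worker]                                                      ░
retry_count = 4                                               ░
enable_ssl = false                                            ░
workers = info                                                ░
max_connections = 60                                          ░
host = info                                                   ░
log_level = 60                                                ░
buffer_size = 100                                             ░
                                                              ░
[api]                                                         ░
log_level = info                                              ░
buffer_size = production                                      ░
max_retries = utf-8                                           ░
                                                              ░
                                                              ░
                                                              ░
                                                              ░
                                                              ▼


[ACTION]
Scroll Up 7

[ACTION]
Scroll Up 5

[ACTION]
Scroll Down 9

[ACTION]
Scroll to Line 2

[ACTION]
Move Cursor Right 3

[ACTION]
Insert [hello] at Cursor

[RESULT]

[cahello█he]                                                  ▲
debug = 0.0.0.0                                               █
host = info                                                   ░
retry_count = /var/log                                        ░
timeout = 8080                                                ░
secret_key = utf-8                                            ░
buffer_size = utf-8                                           ░
                                                              ░
[worker]                                                      ░
retry_count = 4                                               ░
enable_ssl = false                                            ░
workers = info                                                ░
max_connections = 60                                          ░
host = info                                                   ░
log_level = 60                                                ░
buffer_size = 100                                             ░
                                                              ░
[api]                                                         ░
log_level = info                                              ░
buffer_size = production                                      ░
max_retries = utf-8                                           ░
                                                              ░
                                                              ░
                                                              ░
                                                              ░
                                                              ▼


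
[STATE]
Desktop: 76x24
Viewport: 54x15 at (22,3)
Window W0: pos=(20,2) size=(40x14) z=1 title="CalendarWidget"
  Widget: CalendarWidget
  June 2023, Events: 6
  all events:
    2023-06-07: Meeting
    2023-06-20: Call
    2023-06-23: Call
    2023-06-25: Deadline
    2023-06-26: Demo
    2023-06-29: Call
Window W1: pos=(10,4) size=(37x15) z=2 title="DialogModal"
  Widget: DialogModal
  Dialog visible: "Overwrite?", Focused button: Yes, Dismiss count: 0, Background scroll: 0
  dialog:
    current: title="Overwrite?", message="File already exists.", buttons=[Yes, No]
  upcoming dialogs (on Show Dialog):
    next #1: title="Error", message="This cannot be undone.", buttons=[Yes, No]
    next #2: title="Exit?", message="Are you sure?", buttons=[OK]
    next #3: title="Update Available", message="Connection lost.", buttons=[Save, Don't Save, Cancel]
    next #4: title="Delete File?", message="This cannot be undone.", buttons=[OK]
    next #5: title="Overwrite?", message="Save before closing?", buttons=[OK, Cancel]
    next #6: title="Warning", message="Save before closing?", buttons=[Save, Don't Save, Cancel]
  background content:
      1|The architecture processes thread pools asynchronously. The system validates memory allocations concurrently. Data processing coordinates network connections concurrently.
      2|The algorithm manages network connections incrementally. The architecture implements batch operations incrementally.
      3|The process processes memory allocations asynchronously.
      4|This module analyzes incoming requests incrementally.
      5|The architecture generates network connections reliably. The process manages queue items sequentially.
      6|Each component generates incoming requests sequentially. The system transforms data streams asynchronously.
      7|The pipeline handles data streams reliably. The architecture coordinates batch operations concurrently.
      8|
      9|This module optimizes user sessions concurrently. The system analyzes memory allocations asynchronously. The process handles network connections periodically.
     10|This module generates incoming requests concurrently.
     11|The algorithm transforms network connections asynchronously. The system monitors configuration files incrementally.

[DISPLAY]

CalendarWidget                       ┃                
━━━━━━━━━━━━━━━━━━━━━━━━┓────────────┨                
l                       ┃            ┃                
────────────────────────┨            ┃                
cture processes thread p┃            ┃                
hm manages network conne┃            ┃                
 processes memory alloca┃            ┃                
─────────────────┐ reque┃            ┃                
 Overwrite?      │twork ┃            ┃                
 already exists. │ming r┃            ┃                
 [Yes]  No       │eams r┃            ┃                
─────────────────┘      ┃            ┃                
 optimizes user sessions┃━━━━━━━━━━━━┛                
 generates incoming requ┃                             
hm transforms network co┃                             


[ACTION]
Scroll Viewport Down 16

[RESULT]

 processes memory alloca┃            ┃                
─────────────────┐ reque┃            ┃                
 Overwrite?      │twork ┃            ┃                
 already exists. │ming r┃            ┃                
 [Yes]  No       │eams r┃            ┃                
─────────────────┘      ┃            ┃                
 optimizes user sessions┃━━━━━━━━━━━━┛                
 generates incoming requ┃                             
hm transforms network co┃                             
━━━━━━━━━━━━━━━━━━━━━━━━┛                             
                                                      
                                                      
                                                      
                                                      
                                                      


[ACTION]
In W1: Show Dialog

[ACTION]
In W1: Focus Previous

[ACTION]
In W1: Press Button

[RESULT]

 processes memory alloca┃            ┃                
 analyzes incoming reque┃            ┃                
cture generates network ┃            ┃                
ent generates incoming r┃            ┃                
e handles data streams r┃            ┃                
                        ┃            ┃                
 optimizes user sessions┃━━━━━━━━━━━━┛                
 generates incoming requ┃                             
hm transforms network co┃                             
━━━━━━━━━━━━━━━━━━━━━━━━┛                             
                                                      
                                                      
                                                      
                                                      
                                                      


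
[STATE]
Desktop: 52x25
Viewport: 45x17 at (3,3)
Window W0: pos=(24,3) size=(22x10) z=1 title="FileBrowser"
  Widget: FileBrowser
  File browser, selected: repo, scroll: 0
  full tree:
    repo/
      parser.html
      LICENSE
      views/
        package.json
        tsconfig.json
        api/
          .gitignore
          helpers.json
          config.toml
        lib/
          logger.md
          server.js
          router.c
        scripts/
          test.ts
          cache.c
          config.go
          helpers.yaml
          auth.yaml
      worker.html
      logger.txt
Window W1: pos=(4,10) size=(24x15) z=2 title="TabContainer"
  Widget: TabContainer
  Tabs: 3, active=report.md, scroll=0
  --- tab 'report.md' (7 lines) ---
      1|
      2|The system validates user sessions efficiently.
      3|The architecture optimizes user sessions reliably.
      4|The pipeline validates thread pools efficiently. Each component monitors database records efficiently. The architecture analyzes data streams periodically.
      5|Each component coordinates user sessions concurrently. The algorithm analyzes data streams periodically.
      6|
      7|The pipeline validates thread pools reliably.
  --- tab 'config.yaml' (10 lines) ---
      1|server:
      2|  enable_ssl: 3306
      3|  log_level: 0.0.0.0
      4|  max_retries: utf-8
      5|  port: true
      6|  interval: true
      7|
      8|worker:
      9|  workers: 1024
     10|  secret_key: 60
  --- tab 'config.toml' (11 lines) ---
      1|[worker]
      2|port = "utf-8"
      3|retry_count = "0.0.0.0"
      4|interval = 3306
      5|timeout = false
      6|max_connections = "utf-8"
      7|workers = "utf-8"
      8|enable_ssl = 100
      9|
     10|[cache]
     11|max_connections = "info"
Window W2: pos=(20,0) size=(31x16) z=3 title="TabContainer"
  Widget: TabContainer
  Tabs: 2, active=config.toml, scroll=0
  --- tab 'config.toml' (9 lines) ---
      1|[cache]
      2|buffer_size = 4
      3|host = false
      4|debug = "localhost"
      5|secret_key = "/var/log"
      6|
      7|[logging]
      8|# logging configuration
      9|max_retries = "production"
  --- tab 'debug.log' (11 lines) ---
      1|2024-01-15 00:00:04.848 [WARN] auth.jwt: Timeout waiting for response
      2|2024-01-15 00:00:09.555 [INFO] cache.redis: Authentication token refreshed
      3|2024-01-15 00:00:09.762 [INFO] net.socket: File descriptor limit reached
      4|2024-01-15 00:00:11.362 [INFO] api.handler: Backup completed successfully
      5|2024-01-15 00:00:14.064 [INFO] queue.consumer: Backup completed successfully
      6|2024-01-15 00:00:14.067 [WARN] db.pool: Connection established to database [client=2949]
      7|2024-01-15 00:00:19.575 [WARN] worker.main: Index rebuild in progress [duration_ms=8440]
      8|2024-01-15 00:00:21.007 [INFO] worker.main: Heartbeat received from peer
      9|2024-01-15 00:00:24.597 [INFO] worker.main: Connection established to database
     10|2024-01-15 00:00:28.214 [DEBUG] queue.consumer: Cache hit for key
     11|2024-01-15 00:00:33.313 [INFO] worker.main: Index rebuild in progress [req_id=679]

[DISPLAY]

                 ┃[config.toml]│ debug.log   
                 ┃───────────────────────────
                 ┃[cache]                    
                 ┃buffer_size = 4            
                 ┃host = false               
                 ┃debug = "localhost"        
                 ┃secret_key = "/var/log"    
 ┏━━━━━━━━━━━━━━━┃                           
 ┃ TabContainer  ┃[logging]                  
 ┠───────────────┃# logging configuration    
 ┃[report.md]│ co┃max_retries = "production" 
 ┃───────────────┃                           
 ┃               ┗━━━━━━━━━━━━━━━━━━━━━━━━━━━
 ┃The system validates u┃                    
 ┃The architecture optim┃                    
 ┃The pipeline validates┃                    
 ┃Each component coordin┃                    


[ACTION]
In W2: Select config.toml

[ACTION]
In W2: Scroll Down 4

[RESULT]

                 ┃[config.toml]│ debug.log   
                 ┃───────────────────────────
                 ┃secret_key = "/var/log"    
                 ┃                           
                 ┃[logging]                  
                 ┃# logging configuration    
                 ┃max_retries = "production" 
 ┏━━━━━━━━━━━━━━━┃                           
 ┃ TabContainer  ┃                           
 ┠───────────────┃                           
 ┃[report.md]│ co┃                           
 ┃───────────────┃                           
 ┃               ┗━━━━━━━━━━━━━━━━━━━━━━━━━━━
 ┃The system validates u┃                    
 ┃The architecture optim┃                    
 ┃The pipeline validates┃                    
 ┃Each component coordin┃                    


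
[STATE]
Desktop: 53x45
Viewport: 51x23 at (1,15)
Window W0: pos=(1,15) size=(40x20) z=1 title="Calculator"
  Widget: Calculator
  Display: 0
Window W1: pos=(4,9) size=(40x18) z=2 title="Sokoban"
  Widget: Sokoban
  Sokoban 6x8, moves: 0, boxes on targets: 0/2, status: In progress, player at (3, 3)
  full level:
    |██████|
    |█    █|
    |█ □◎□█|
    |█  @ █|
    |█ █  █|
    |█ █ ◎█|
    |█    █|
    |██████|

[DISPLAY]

┏━━┃█  @ █                                ┃        
┃ C┃█ █  █                                ┃        
┠──┃█ █ ◎█                                ┃        
┃  ┃█    █                                ┃        
┃┌─┃██████                                ┃        
┃│ ┃Moves: 0  0/2                         ┃        
┃├─┃                                      ┃        
┃│ ┃                                      ┃        
┃├─┃                                      ┃        
┃│ ┃                                      ┃        
┃├─┃                                      ┃        
┃│ ┗━━━━━━━━━━━━━━━━━━━━━━━━━━━━━━━━━━━━━━┛        
┃├───┼───┼───┼───┤                     ┃           
┃│ C │ MC│ MR│ M+│                     ┃           
┃└───┴───┴───┴───┘                     ┃           
┃                                      ┃           
┃                                      ┃           
┃                                      ┃           
┃                                      ┃           
┗━━━━━━━━━━━━━━━━━━━━━━━━━━━━━━━━━━━━━━┛           
                                                   
                                                   
                                                   


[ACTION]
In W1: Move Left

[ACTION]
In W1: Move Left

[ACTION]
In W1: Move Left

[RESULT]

┏━━┃█@   █                                ┃        
┃ C┃█ █  █                                ┃        
┠──┃█ █ ◎█                                ┃        
┃  ┃█    █                                ┃        
┃┌─┃██████                                ┃        
┃│ ┃Moves: 2  0/2                         ┃        
┃├─┃                                      ┃        
┃│ ┃                                      ┃        
┃├─┃                                      ┃        
┃│ ┃                                      ┃        
┃├─┃                                      ┃        
┃│ ┗━━━━━━━━━━━━━━━━━━━━━━━━━━━━━━━━━━━━━━┛        
┃├───┼───┼───┼───┤                     ┃           
┃│ C │ MC│ MR│ M+│                     ┃           
┃└───┴───┴───┴───┘                     ┃           
┃                                      ┃           
┃                                      ┃           
┃                                      ┃           
┃                                      ┃           
┗━━━━━━━━━━━━━━━━━━━━━━━━━━━━━━━━━━━━━━┛           
                                                   
                                                   
                                                   


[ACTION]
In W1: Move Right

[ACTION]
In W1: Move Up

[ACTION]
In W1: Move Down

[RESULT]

┏━━┃█ @  █                                ┃        
┃ C┃█ █  █                                ┃        
┠──┃█ █ ◎█                                ┃        
┃  ┃█    █                                ┃        
┃┌─┃██████                                ┃        
┃│ ┃Moves: 5  0/2                         ┃        
┃├─┃                                      ┃        
┃│ ┃                                      ┃        
┃├─┃                                      ┃        
┃│ ┃                                      ┃        
┃├─┃                                      ┃        
┃│ ┗━━━━━━━━━━━━━━━━━━━━━━━━━━━━━━━━━━━━━━┛        
┃├───┼───┼───┼───┤                     ┃           
┃│ C │ MC│ MR│ M+│                     ┃           
┃└───┴───┴───┴───┘                     ┃           
┃                                      ┃           
┃                                      ┃           
┃                                      ┃           
┃                                      ┃           
┗━━━━━━━━━━━━━━━━━━━━━━━━━━━━━━━━━━━━━━┛           
                                                   
                                                   
                                                   


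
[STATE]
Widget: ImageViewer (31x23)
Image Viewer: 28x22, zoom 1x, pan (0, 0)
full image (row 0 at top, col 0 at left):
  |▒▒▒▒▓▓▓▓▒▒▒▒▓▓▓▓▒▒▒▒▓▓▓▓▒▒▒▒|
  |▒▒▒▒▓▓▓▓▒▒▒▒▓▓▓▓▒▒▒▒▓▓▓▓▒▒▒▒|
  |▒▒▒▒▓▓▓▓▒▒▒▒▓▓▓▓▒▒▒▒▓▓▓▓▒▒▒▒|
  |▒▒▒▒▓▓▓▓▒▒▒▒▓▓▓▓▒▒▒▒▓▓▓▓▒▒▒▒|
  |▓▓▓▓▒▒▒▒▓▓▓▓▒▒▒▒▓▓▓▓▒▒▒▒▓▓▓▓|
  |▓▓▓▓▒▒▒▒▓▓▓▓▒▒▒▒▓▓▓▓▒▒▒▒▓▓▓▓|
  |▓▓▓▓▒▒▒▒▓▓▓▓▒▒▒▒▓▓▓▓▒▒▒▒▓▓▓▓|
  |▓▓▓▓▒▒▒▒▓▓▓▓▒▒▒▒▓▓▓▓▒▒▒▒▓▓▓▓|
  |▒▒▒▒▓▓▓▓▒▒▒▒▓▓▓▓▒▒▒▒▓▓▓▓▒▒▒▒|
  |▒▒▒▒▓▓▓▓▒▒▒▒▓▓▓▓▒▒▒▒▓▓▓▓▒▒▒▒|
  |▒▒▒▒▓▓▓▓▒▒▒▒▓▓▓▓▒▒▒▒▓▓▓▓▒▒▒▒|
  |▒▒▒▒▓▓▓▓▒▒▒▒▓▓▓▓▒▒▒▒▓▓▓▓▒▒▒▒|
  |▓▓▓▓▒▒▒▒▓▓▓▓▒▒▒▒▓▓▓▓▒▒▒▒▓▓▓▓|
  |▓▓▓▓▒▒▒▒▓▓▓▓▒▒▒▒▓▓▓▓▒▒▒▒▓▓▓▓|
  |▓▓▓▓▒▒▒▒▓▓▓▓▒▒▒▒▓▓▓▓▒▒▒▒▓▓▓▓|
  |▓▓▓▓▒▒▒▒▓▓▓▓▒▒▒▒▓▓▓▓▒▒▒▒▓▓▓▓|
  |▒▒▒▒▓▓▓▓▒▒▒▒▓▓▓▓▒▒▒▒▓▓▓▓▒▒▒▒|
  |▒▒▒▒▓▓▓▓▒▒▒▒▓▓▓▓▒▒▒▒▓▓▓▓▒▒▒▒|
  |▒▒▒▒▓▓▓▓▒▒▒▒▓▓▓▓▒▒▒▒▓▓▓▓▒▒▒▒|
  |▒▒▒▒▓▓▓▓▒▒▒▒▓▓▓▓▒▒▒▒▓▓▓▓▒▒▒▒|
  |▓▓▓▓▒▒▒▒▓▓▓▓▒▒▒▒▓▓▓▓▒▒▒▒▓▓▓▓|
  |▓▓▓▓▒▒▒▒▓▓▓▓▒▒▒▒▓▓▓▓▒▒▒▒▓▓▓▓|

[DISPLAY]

▒▒▒▒▓▓▓▓▒▒▒▒▓▓▓▓▒▒▒▒▓▓▓▓▒▒▒▒   
▒▒▒▒▓▓▓▓▒▒▒▒▓▓▓▓▒▒▒▒▓▓▓▓▒▒▒▒   
▒▒▒▒▓▓▓▓▒▒▒▒▓▓▓▓▒▒▒▒▓▓▓▓▒▒▒▒   
▒▒▒▒▓▓▓▓▒▒▒▒▓▓▓▓▒▒▒▒▓▓▓▓▒▒▒▒   
▓▓▓▓▒▒▒▒▓▓▓▓▒▒▒▒▓▓▓▓▒▒▒▒▓▓▓▓   
▓▓▓▓▒▒▒▒▓▓▓▓▒▒▒▒▓▓▓▓▒▒▒▒▓▓▓▓   
▓▓▓▓▒▒▒▒▓▓▓▓▒▒▒▒▓▓▓▓▒▒▒▒▓▓▓▓   
▓▓▓▓▒▒▒▒▓▓▓▓▒▒▒▒▓▓▓▓▒▒▒▒▓▓▓▓   
▒▒▒▒▓▓▓▓▒▒▒▒▓▓▓▓▒▒▒▒▓▓▓▓▒▒▒▒   
▒▒▒▒▓▓▓▓▒▒▒▒▓▓▓▓▒▒▒▒▓▓▓▓▒▒▒▒   
▒▒▒▒▓▓▓▓▒▒▒▒▓▓▓▓▒▒▒▒▓▓▓▓▒▒▒▒   
▒▒▒▒▓▓▓▓▒▒▒▒▓▓▓▓▒▒▒▒▓▓▓▓▒▒▒▒   
▓▓▓▓▒▒▒▒▓▓▓▓▒▒▒▒▓▓▓▓▒▒▒▒▓▓▓▓   
▓▓▓▓▒▒▒▒▓▓▓▓▒▒▒▒▓▓▓▓▒▒▒▒▓▓▓▓   
▓▓▓▓▒▒▒▒▓▓▓▓▒▒▒▒▓▓▓▓▒▒▒▒▓▓▓▓   
▓▓▓▓▒▒▒▒▓▓▓▓▒▒▒▒▓▓▓▓▒▒▒▒▓▓▓▓   
▒▒▒▒▓▓▓▓▒▒▒▒▓▓▓▓▒▒▒▒▓▓▓▓▒▒▒▒   
▒▒▒▒▓▓▓▓▒▒▒▒▓▓▓▓▒▒▒▒▓▓▓▓▒▒▒▒   
▒▒▒▒▓▓▓▓▒▒▒▒▓▓▓▓▒▒▒▒▓▓▓▓▒▒▒▒   
▒▒▒▒▓▓▓▓▒▒▒▒▓▓▓▓▒▒▒▒▓▓▓▓▒▒▒▒   
▓▓▓▓▒▒▒▒▓▓▓▓▒▒▒▒▓▓▓▓▒▒▒▒▓▓▓▓   
▓▓▓▓▒▒▒▒▓▓▓▓▒▒▒▒▓▓▓▓▒▒▒▒▓▓▓▓   
                               


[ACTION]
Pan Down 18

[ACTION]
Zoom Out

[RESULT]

▒▒▒▒▓▓▓▓▒▒▒▒▓▓▓▓▒▒▒▒▓▓▓▓▒▒▒▒   
▒▒▒▒▓▓▓▓▒▒▒▒▓▓▓▓▒▒▒▒▓▓▓▓▒▒▒▒   
▓▓▓▓▒▒▒▒▓▓▓▓▒▒▒▒▓▓▓▓▒▒▒▒▓▓▓▓   
▓▓▓▓▒▒▒▒▓▓▓▓▒▒▒▒▓▓▓▓▒▒▒▒▓▓▓▓   
                               
                               
                               
                               
                               
                               
                               
                               
                               
                               
                               
                               
                               
                               
                               
                               
                               
                               
                               


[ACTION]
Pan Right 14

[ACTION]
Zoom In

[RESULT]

▓▓▒▒▒▒▒▒▒▒▓▓▓▓▓▓▓▓▒▒▒▒▒▒▒▒▓▓▓▓▓
▓▓▒▒▒▒▒▒▒▒▓▓▓▓▓▓▓▓▒▒▒▒▒▒▒▒▓▓▓▓▓
▓▓▒▒▒▒▒▒▒▒▓▓▓▓▓▓▓▓▒▒▒▒▒▒▒▒▓▓▓▓▓
▓▓▒▒▒▒▒▒▒▒▓▓▓▓▓▓▓▓▒▒▒▒▒▒▒▒▓▓▓▓▓
▓▓▒▒▒▒▒▒▒▒▓▓▓▓▓▓▓▓▒▒▒▒▒▒▒▒▓▓▓▓▓
▓▓▒▒▒▒▒▒▒▒▓▓▓▓▓▓▓▓▒▒▒▒▒▒▒▒▓▓▓▓▓
▒▒▓▓▓▓▓▓▓▓▒▒▒▒▒▒▒▒▓▓▓▓▓▓▓▓▒▒▒▒▒
▒▒▓▓▓▓▓▓▓▓▒▒▒▒▒▒▒▒▓▓▓▓▓▓▓▓▒▒▒▒▒
▒▒▓▓▓▓▓▓▓▓▒▒▒▒▒▒▒▒▓▓▓▓▓▓▓▓▒▒▒▒▒
▒▒▓▓▓▓▓▓▓▓▒▒▒▒▒▒▒▒▓▓▓▓▓▓▓▓▒▒▒▒▒
▒▒▓▓▓▓▓▓▓▓▒▒▒▒▒▒▒▒▓▓▓▓▓▓▓▓▒▒▒▒▒
▒▒▓▓▓▓▓▓▓▓▒▒▒▒▒▒▒▒▓▓▓▓▓▓▓▓▒▒▒▒▒
▒▒▓▓▓▓▓▓▓▓▒▒▒▒▒▒▒▒▓▓▓▓▓▓▓▓▒▒▒▒▒
▒▒▓▓▓▓▓▓▓▓▒▒▒▒▒▒▒▒▓▓▓▓▓▓▓▓▒▒▒▒▒
▓▓▒▒▒▒▒▒▒▒▓▓▓▓▓▓▓▓▒▒▒▒▒▒▒▒▓▓▓▓▓
▓▓▒▒▒▒▒▒▒▒▓▓▓▓▓▓▓▓▒▒▒▒▒▒▒▒▓▓▓▓▓
▓▓▒▒▒▒▒▒▒▒▓▓▓▓▓▓▓▓▒▒▒▒▒▒▒▒▓▓▓▓▓
▓▓▒▒▒▒▒▒▒▒▓▓▓▓▓▓▓▓▒▒▒▒▒▒▒▒▓▓▓▓▓
▓▓▒▒▒▒▒▒▒▒▓▓▓▓▓▓▓▓▒▒▒▒▒▒▒▒▓▓▓▓▓
▓▓▒▒▒▒▒▒▒▒▓▓▓▓▓▓▓▓▒▒▒▒▒▒▒▒▓▓▓▓▓
▓▓▒▒▒▒▒▒▒▒▓▓▓▓▓▓▓▓▒▒▒▒▒▒▒▒▓▓▓▓▓
▓▓▒▒▒▒▒▒▒▒▓▓▓▓▓▓▓▓▒▒▒▒▒▒▒▒▓▓▓▓▓
▒▒▓▓▓▓▓▓▓▓▒▒▒▒▒▒▒▒▓▓▓▓▓▓▓▓▒▒▒▒▒


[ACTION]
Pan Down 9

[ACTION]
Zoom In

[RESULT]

▓▓▓▓▓▓▓▓▓▓▒▒▒▒▒▒▒▒▒▒▒▒▓▓▓▓▓▓▓▓▓
▓▓▓▓▓▓▓▓▓▓▒▒▒▒▒▒▒▒▒▒▒▒▓▓▓▓▓▓▓▓▓
▓▓▓▓▓▓▓▓▓▓▒▒▒▒▒▒▒▒▒▒▒▒▓▓▓▓▓▓▓▓▓
▓▓▓▓▓▓▓▓▓▓▒▒▒▒▒▒▒▒▒▒▒▒▓▓▓▓▓▓▓▓▓
▓▓▓▓▓▓▓▓▓▓▒▒▒▒▒▒▒▒▒▒▒▒▓▓▓▓▓▓▓▓▓
▓▓▓▓▓▓▓▓▓▓▒▒▒▒▒▒▒▒▒▒▒▒▓▓▓▓▓▓▓▓▓
▓▓▓▓▓▓▓▓▓▓▒▒▒▒▒▒▒▒▒▒▒▒▓▓▓▓▓▓▓▓▓
▓▓▓▓▓▓▓▓▓▓▒▒▒▒▒▒▒▒▒▒▒▒▓▓▓▓▓▓▓▓▓
▓▓▓▓▓▓▓▓▓▓▒▒▒▒▒▒▒▒▒▒▒▒▓▓▓▓▓▓▓▓▓
▒▒▒▒▒▒▒▒▒▒▓▓▓▓▓▓▓▓▓▓▓▓▒▒▒▒▒▒▒▒▒
▒▒▒▒▒▒▒▒▒▒▓▓▓▓▓▓▓▓▓▓▓▓▒▒▒▒▒▒▒▒▒
▒▒▒▒▒▒▒▒▒▒▓▓▓▓▓▓▓▓▓▓▓▓▒▒▒▒▒▒▒▒▒
▒▒▒▒▒▒▒▒▒▒▓▓▓▓▓▓▓▓▓▓▓▓▒▒▒▒▒▒▒▒▒
▒▒▒▒▒▒▒▒▒▒▓▓▓▓▓▓▓▓▓▓▓▓▒▒▒▒▒▒▒▒▒
▒▒▒▒▒▒▒▒▒▒▓▓▓▓▓▓▓▓▓▓▓▓▒▒▒▒▒▒▒▒▒
▒▒▒▒▒▒▒▒▒▒▓▓▓▓▓▓▓▓▓▓▓▓▒▒▒▒▒▒▒▒▒
▒▒▒▒▒▒▒▒▒▒▓▓▓▓▓▓▓▓▓▓▓▓▒▒▒▒▒▒▒▒▒
▒▒▒▒▒▒▒▒▒▒▓▓▓▓▓▓▓▓▓▓▓▓▒▒▒▒▒▒▒▒▒
▒▒▒▒▒▒▒▒▒▒▓▓▓▓▓▓▓▓▓▓▓▓▒▒▒▒▒▒▒▒▒
▒▒▒▒▒▒▒▒▒▒▓▓▓▓▓▓▓▓▓▓▓▓▒▒▒▒▒▒▒▒▒
▒▒▒▒▒▒▒▒▒▒▓▓▓▓▓▓▓▓▓▓▓▓▒▒▒▒▒▒▒▒▒
▓▓▓▓▓▓▓▓▓▓▒▒▒▒▒▒▒▒▒▒▒▒▓▓▓▓▓▓▓▓▓
▓▓▓▓▓▓▓▓▓▓▒▒▒▒▒▒▒▒▒▒▒▒▓▓▓▓▓▓▓▓▓


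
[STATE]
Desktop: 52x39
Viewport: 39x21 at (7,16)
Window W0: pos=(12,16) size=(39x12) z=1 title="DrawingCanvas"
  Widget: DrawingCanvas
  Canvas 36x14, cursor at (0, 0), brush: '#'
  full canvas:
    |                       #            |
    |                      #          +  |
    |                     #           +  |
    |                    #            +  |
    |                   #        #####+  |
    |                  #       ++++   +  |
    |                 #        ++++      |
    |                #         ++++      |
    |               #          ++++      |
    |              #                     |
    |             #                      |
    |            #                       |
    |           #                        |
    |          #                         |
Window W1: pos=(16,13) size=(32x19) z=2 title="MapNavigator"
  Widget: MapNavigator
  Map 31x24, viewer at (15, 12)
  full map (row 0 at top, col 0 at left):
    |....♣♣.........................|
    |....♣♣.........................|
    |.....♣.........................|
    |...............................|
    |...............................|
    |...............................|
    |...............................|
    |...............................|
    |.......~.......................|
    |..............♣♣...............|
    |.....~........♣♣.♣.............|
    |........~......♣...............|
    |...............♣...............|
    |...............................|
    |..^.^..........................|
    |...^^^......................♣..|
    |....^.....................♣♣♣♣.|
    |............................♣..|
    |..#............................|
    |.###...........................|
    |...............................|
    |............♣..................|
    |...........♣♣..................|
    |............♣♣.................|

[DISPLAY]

     ┏━━━┃.............................
     ┃ Dr┃.............................
     ┠───┃.............................
     ┃+  ┃.......~.....................
     ┃   ┃..............♣♣.............
     ┃   ┃.....~........♣♣.♣...........
     ┃   ┃........~......♣.............
     ┃   ┃...............@.............
     ┃   ┃.............................
     ┃   ┃..^.^........................
     ┃   ┃...^^^......................♣
     ┗━━━┃....^.....................♣♣♣
         ┃............................♣
         ┃..#..........................
         ┃.###.........................
         ┗━━━━━━━━━━━━━━━━━━━━━━━━━━━━━
                                       
                                       
                                       
                                       
                                       


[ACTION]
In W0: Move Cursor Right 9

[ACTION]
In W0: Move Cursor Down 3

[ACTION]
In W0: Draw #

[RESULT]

     ┏━━━┃.............................
     ┃ Dr┃.............................
     ┠───┃.............................
     ┃   ┃.......~.....................
     ┃   ┃..............♣♣.............
     ┃   ┃.....~........♣♣.♣...........
     ┃   ┃........~......♣.............
     ┃   ┃...............@.............
     ┃   ┃.............................
     ┃   ┃..^.^........................
     ┃   ┃...^^^......................♣
     ┗━━━┃....^.....................♣♣♣
         ┃............................♣
         ┃..#..........................
         ┃.###.........................
         ┗━━━━━━━━━━━━━━━━━━━━━━━━━━━━━
                                       
                                       
                                       
                                       
                                       


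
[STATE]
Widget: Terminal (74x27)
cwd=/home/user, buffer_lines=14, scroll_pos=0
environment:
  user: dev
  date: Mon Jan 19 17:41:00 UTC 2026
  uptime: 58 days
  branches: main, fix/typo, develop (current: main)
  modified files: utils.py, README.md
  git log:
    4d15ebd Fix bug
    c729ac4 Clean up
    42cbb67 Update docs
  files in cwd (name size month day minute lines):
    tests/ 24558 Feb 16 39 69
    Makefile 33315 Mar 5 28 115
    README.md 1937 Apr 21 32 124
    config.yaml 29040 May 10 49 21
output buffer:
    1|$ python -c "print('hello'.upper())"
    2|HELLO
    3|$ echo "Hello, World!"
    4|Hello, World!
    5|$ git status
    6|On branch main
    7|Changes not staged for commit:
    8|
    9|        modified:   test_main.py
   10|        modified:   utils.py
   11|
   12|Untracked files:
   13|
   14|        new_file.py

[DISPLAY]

$ python -c "print('hello'.upper())"                                      
HELLO                                                                     
$ echo "Hello, World!"                                                    
Hello, World!                                                             
$ git status                                                              
On branch main                                                            
Changes not staged for commit:                                            
                                                                          
        modified:   test_main.py                                          
        modified:   utils.py                                              
                                                                          
Untracked files:                                                          
                                                                          
        new_file.py                                                       
$ █                                                                       
                                                                          
                                                                          
                                                                          
                                                                          
                                                                          
                                                                          
                                                                          
                                                                          
                                                                          
                                                                          
                                                                          
                                                                          


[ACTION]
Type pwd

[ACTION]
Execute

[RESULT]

$ python -c "print('hello'.upper())"                                      
HELLO                                                                     
$ echo "Hello, World!"                                                    
Hello, World!                                                             
$ git status                                                              
On branch main                                                            
Changes not staged for commit:                                            
                                                                          
        modified:   test_main.py                                          
        modified:   utils.py                                              
                                                                          
Untracked files:                                                          
                                                                          
        new_file.py                                                       
$ pwd                                                                     
/home/user                                                                
$ █                                                                       
                                                                          
                                                                          
                                                                          
                                                                          
                                                                          
                                                                          
                                                                          
                                                                          
                                                                          
                                                                          
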